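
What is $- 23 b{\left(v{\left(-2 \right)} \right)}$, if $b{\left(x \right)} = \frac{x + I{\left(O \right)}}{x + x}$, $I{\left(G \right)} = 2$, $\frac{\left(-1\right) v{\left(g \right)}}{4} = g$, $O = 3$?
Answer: $- \frac{115}{8} \approx -14.375$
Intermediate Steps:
$v{\left(g \right)} = - 4 g$
$b{\left(x \right)} = \frac{2 + x}{2 x}$ ($b{\left(x \right)} = \frac{x + 2}{x + x} = \frac{2 + x}{2 x}$)
$- 23 b{\left(v{\left(-2 \right)} \right)} = - 23 \frac{2 - -8}{2 \left(\left(-4\right) \left(-2\right)\right)} = - 23 \frac{2 + 8}{2 \cdot 8} = - 23 \cdot \frac{1}{2} \cdot \frac{1}{8} \cdot 10 = \left(-23\right) \frac{5}{8} = - \frac{115}{8}$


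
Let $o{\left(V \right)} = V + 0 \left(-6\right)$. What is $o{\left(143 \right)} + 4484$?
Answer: $4627$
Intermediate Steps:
$o{\left(V \right)} = V$ ($o{\left(V \right)} = V + 0 = V$)
$o{\left(143 \right)} + 4484 = 143 + 4484 = 4627$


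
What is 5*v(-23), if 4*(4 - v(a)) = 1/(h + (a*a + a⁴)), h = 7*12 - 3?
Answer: 22436075/1121804 ≈ 20.000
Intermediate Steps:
h = 81 (h = 84 - 3 = 81)
v(a) = 4 - 1/(4*(81 + a² + a⁴)) (v(a) = 4 - 1/(4*(81 + (a*a + a⁴))) = 4 - 1/(4*(81 + (a² + a⁴))) = 4 - 1/(4*(81 + a² + a⁴)))
5*v(-23) = 5*((1295/4 + 4*(-23)² + 4*(-23)⁴)/(81 + (-23)² + (-23)⁴)) = 5*((1295/4 + 4*529 + 4*279841)/(81 + 529 + 279841)) = 5*((1295/4 + 2116 + 1119364)/280451) = 5*((1/280451)*(4487215/4)) = 5*(4487215/1121804) = 22436075/1121804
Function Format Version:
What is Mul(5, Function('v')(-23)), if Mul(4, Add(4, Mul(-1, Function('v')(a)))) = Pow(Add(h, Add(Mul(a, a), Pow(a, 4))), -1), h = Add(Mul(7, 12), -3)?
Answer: Rational(22436075, 1121804) ≈ 20.000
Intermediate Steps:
h = 81 (h = Add(84, -3) = 81)
Function('v')(a) = Add(4, Mul(Rational(-1, 4), Pow(Add(81, Pow(a, 2), Pow(a, 4)), -1))) (Function('v')(a) = Add(4, Mul(Rational(-1, 4), Pow(Add(81, Add(Mul(a, a), Pow(a, 4))), -1))) = Add(4, Mul(Rational(-1, 4), Pow(Add(81, Add(Pow(a, 2), Pow(a, 4))), -1))) = Add(4, Mul(Rational(-1, 4), Pow(Add(81, Pow(a, 2), Pow(a, 4)), -1))))
Mul(5, Function('v')(-23)) = Mul(5, Mul(Pow(Add(81, Pow(-23, 2), Pow(-23, 4)), -1), Add(Rational(1295, 4), Mul(4, Pow(-23, 2)), Mul(4, Pow(-23, 4))))) = Mul(5, Mul(Pow(Add(81, 529, 279841), -1), Add(Rational(1295, 4), Mul(4, 529), Mul(4, 279841)))) = Mul(5, Mul(Pow(280451, -1), Add(Rational(1295, 4), 2116, 1119364))) = Mul(5, Mul(Rational(1, 280451), Rational(4487215, 4))) = Mul(5, Rational(4487215, 1121804)) = Rational(22436075, 1121804)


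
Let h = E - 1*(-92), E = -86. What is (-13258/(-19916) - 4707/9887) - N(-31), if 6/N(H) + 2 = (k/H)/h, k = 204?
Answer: 1675397499/787637968 ≈ 2.1271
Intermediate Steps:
h = 6 (h = -86 - 1*(-92) = -86 + 92 = 6)
N(H) = 6/(-2 + 34/H) (N(H) = 6/(-2 + (204/H)/6) = 6/(-2 + (204/H)*(⅙)) = 6/(-2 + 34/H))
(-13258/(-19916) - 4707/9887) - N(-31) = (-13258/(-19916) - 4707/9887) - (-3)*(-31)/(-17 - 31) = (-13258*(-1/19916) - 4707*1/9887) - (-3)*(-31)/(-48) = (6629/9958 - 4707/9887) - (-3)*(-31)*(-1)/48 = 18668617/98454746 - 1*(-31/16) = 18668617/98454746 + 31/16 = 1675397499/787637968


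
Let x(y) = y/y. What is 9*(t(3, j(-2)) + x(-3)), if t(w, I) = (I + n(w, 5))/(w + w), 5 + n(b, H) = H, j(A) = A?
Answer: 6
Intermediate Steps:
n(b, H) = -5 + H
t(w, I) = I/(2*w) (t(w, I) = (I + (-5 + 5))/(w + w) = (I + 0)/((2*w)) = I*(1/(2*w)) = I/(2*w))
x(y) = 1
9*(t(3, j(-2)) + x(-3)) = 9*((½)*(-2)/3 + 1) = 9*((½)*(-2)*(⅓) + 1) = 9*(-⅓ + 1) = 9*(⅔) = 6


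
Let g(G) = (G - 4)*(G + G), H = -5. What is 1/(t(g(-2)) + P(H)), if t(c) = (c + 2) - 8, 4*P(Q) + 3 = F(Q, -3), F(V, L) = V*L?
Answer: 1/21 ≈ 0.047619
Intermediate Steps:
g(G) = 2*G*(-4 + G) (g(G) = (-4 + G)*(2*G) = 2*G*(-4 + G))
F(V, L) = L*V
P(Q) = -¾ - 3*Q/4 (P(Q) = -¾ + (-3*Q)/4 = -¾ - 3*Q/4)
t(c) = -6 + c (t(c) = (2 + c) - 8 = -6 + c)
1/(t(g(-2)) + P(H)) = 1/((-6 + 2*(-2)*(-4 - 2)) + (-¾ - ¾*(-5))) = 1/((-6 + 2*(-2)*(-6)) + (-¾ + 15/4)) = 1/((-6 + 24) + 3) = 1/(18 + 3) = 1/21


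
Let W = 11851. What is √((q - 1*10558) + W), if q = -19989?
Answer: 2*I*√4674 ≈ 136.73*I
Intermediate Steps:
√((q - 1*10558) + W) = √((-19989 - 1*10558) + 11851) = √((-19989 - 10558) + 11851) = √(-30547 + 11851) = √(-18696) = 2*I*√4674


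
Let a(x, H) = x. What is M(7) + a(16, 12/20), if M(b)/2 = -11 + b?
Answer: 8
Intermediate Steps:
M(b) = -22 + 2*b (M(b) = 2*(-11 + b) = -22 + 2*b)
M(7) + a(16, 12/20) = (-22 + 2*7) + 16 = (-22 + 14) + 16 = -8 + 16 = 8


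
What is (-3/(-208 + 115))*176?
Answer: 176/31 ≈ 5.6774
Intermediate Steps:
(-3/(-208 + 115))*176 = (-3/(-93))*176 = -1/93*(-3)*176 = (1/31)*176 = 176/31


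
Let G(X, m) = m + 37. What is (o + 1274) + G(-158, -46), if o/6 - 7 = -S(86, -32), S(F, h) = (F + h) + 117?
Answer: 281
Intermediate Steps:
G(X, m) = 37 + m
S(F, h) = 117 + F + h
o = -984 (o = 42 + 6*(-(117 + 86 - 32)) = 42 + 6*(-1*171) = 42 + 6*(-171) = 42 - 1026 = -984)
(o + 1274) + G(-158, -46) = (-984 + 1274) + (37 - 46) = 290 - 9 = 281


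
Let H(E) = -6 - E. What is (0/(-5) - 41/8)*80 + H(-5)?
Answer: -411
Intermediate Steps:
(0/(-5) - 41/8)*80 + H(-5) = (0/(-5) - 41/8)*80 + (-6 - 1*(-5)) = (0*(-⅕) - 41*⅛)*80 + (-6 + 5) = (0 - 41/8)*80 - 1 = -41/8*80 - 1 = -410 - 1 = -411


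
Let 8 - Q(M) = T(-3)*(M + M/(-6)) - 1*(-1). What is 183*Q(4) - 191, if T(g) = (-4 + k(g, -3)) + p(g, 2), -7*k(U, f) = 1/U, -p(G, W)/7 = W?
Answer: 252860/21 ≈ 12041.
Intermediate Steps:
p(G, W) = -7*W
k(U, f) = -1/(7*U)
T(g) = -18 - 1/(7*g) (T(g) = (-4 - 1/(7*g)) - 7*2 = (-4 - 1/(7*g)) - 14 = -18 - 1/(7*g))
Q(M) = 7 + 1885*M/126 (Q(M) = 8 - ((-18 - ⅐/(-3))*(M + M/(-6)) - 1*(-1)) = 8 - ((-18 - ⅐*(-⅓))*(M + M*(-⅙)) + 1) = 8 - ((-18 + 1/21)*(M - M/6) + 1) = 8 - (-1885*M/126 + 1) = 8 - (1 - 1885*M/126) = 8 + (-1 + 1885*M/126) = 7 + 1885*M/126)
183*Q(4) - 191 = 183*(7 + (1885/126)*4) - 191 = 183*(7 + 3770/63) - 191 = 183*(4211/63) - 191 = 256871/21 - 191 = 252860/21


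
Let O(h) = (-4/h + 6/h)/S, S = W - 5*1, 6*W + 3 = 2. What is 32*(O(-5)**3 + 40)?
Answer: 4766615296/3723875 ≈ 1280.0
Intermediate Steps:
W = -1/6 (W = -1/2 + (1/6)*2 = -1/2 + 1/3 = -1/6 ≈ -0.16667)
S = -31/6 (S = -1/6 - 5*1 = -1/6 - 5 = -31/6 ≈ -5.1667)
O(h) = -12/(31*h) (O(h) = (-4/h + 6/h)/(-31/6) = (2/h)*(-6/31) = -12/(31*h))
32*(O(-5)**3 + 40) = 32*((-12/31/(-5))**3 + 40) = 32*((-12/31*(-1/5))**3 + 40) = 32*((12/155)**3 + 40) = 32*(1728/3723875 + 40) = 32*(148956728/3723875) = 4766615296/3723875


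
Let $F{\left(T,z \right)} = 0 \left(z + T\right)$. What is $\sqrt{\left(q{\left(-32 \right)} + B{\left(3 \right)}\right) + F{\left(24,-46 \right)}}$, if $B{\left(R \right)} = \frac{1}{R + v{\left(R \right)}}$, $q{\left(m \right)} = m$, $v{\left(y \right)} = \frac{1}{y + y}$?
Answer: $\frac{i \sqrt{11438}}{19} \approx 5.6289 i$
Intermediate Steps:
$v{\left(y \right)} = \frac{1}{2 y}$
$F{\left(T,z \right)} = 0$ ($F{\left(T,z \right)} = 0 \left(T + z\right) = 0$)
$B{\left(R \right)} = \frac{1}{R + \frac{1}{2 R}}$
$\sqrt{\left(q{\left(-32 \right)} + B{\left(3 \right)}\right) + F{\left(24,-46 \right)}} = \sqrt{\left(-32 + 2 \cdot 3 \frac{1}{1 + 2 \cdot 3^{2}}\right) + 0} = \sqrt{\left(-32 + 2 \cdot 3 \frac{1}{1 + 2 \cdot 9}\right) + 0} = \sqrt{\left(-32 + 2 \cdot 3 \frac{1}{1 + 18}\right) + 0} = \sqrt{\left(-32 + 2 \cdot 3 \cdot \frac{1}{19}\right) + 0} = \sqrt{\left(-32 + \frac{6}{19}\right) + 0} = \sqrt{- \frac{602}{19} + 0} = \sqrt{- \frac{602}{19}} = \frac{i \sqrt{11438}}{19}$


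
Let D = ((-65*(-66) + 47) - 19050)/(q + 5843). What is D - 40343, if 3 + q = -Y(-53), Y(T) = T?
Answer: -237756012/5893 ≈ -40346.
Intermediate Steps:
q = 50 (q = -3 - 1*(-53) = -3 + 53 = 50)
D = -14713/5893 (D = ((-65*(-66) + 47) - 19050)/(50 + 5843) = ((4290 + 47) - 19050)/5893 = (4337 - 19050)*(1/5893) = -14713*1/5893 = -14713/5893 ≈ -2.4967)
D - 40343 = -14713/5893 - 40343 = -237756012/5893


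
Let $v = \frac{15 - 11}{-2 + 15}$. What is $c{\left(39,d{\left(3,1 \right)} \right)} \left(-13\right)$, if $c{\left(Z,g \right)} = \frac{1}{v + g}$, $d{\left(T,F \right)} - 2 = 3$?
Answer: $- \frac{169}{69} \approx -2.4493$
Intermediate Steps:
$d{\left(T,F \right)} = 5$ ($d{\left(T,F \right)} = 2 + 3 = 5$)
$v = \frac{4}{13} \approx 0.30769$
$c{\left(Z,g \right)} = \frac{1}{\frac{4}{13} + g}$
$c{\left(39,d{\left(3,1 \right)} \right)} \left(-13\right) = \frac{13}{4 + 13 \cdot 5} \left(-13\right) = \frac{13}{4 + 65} \left(-13\right) = \frac{13}{69} \left(-13\right) = - \frac{169}{69}$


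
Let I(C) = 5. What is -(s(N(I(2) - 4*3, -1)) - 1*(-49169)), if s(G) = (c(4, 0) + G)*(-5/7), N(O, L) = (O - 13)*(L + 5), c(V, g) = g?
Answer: -344583/7 ≈ -49226.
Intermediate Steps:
N(O, L) = (-13 + O)*(5 + L)
s(G) = -5*G/7 (s(G) = (0 + G)*(-5/7) = G*(-5*⅐) = G*(-5/7) = -5*G/7)
-(s(N(I(2) - 4*3, -1)) - 1*(-49169)) = -(-5*(-65 - 13*(-1) + 5*(5 - 4*3) - (5 - 4*3))/7 - 1*(-49169)) = -(-5*(-65 + 13 + 5*(5 - 12) - (5 - 12))/7 + 49169) = -(-5*(-65 + 13 + 5*(-7) - 1*(-7))/7 + 49169) = -(-5*(-65 + 13 - 35 + 7)/7 + 49169) = -(-5/7*(-80) + 49169) = -(400/7 + 49169) = -1*344583/7 = -344583/7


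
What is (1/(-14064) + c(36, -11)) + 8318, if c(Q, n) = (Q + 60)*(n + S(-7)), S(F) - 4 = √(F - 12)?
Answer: 107533343/14064 + 96*I*√19 ≈ 7646.0 + 418.45*I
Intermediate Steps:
S(F) = 4 + √(-12 + F) (S(F) = 4 + √(F - 12) = 4 + √(-12 + F))
c(Q, n) = (60 + Q)*(4 + n + I*√19) (c(Q, n) = (Q + 60)*(n + (4 + √(-12 - 7))) = (60 + Q)*(n + (4 + √(-19))) = (60 + Q)*(n + (4 + I*√19)) = (60 + Q)*(4 + n + I*√19))
(1/(-14064) + c(36, -11)) + 8318 = (1/(-14064) + (240 + 60*(-11) + 36*(-11) + 36*(4 + I*√19) + 60*I*√19)) + 8318 = (-1/14064 + (240 - 660 - 396 + (144 + 36*I*√19) + 60*I*√19)) + 8318 = (-1/14064 + (-672 + 96*I*√19)) + 8318 = (-9451009/14064 + 96*I*√19) + 8318 = 107533343/14064 + 96*I*√19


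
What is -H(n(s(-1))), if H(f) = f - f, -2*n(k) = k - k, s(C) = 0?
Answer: 0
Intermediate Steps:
n(k) = 0 (n(k) = -(k - k)/2 = -1/2*0 = 0)
H(f) = 0
-H(n(s(-1))) = -1*0 = 0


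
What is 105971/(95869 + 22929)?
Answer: 105971/118798 ≈ 0.89203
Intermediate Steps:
105971/(95869 + 22929) = 105971/118798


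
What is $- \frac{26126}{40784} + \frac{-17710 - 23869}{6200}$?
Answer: $- \frac{14513587}{1975475} \approx -7.3469$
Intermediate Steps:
$- \frac{26126}{40784} + \frac{-17710 - 23869}{6200} = \left(-26126\right) \frac{1}{40784} - \frac{41579}{6200} = - \frac{13063}{20392} - \frac{41579}{6200} = - \frac{14513587}{1975475}$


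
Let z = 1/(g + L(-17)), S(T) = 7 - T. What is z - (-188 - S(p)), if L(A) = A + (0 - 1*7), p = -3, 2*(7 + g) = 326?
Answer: 26137/132 ≈ 198.01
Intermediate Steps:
g = 156 (g = -7 + (½)*326 = -7 + 163 = 156)
L(A) = -7 + A (L(A) = A + (0 - 7) = A - 7 = -7 + A)
z = 1/132 (z = 1/(156 + (-7 - 17)) = 1/(156 - 24) = 1/132 ≈ 0.0075758)
z - (-188 - S(p)) = 1/132 - (-188 - (7 - 1*(-3))) = 1/132 - (-188 - (7 + 3)) = 1/132 - (-188 - 1*10) = 1/132 - (-188 - 10) = 1/132 - 1*(-198) = 1/132 + 198 = 26137/132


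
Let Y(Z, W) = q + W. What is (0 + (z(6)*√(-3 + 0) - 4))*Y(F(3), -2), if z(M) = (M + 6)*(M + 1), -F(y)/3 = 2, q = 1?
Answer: 4 - 84*I*√3 ≈ 4.0 - 145.49*I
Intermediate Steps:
F(y) = -6 (F(y) = -3*2 = -6)
Y(Z, W) = 1 + W
z(M) = (1 + M)*(6 + M) (z(M) = (6 + M)*(1 + M) = (1 + M)*(6 + M))
(0 + (z(6)*√(-3 + 0) - 4))*Y(F(3), -2) = (0 + ((6 + 6² + 7*6)*√(-3 + 0) - 4))*(1 - 2) = (0 + ((6 + 36 + 42)*√(-3) - 4))*(-1) = (0 + (84*(I*√3) - 4))*(-1) = (0 + (84*I*√3 - 4))*(-1) = (0 + (-4 + 84*I*√3))*(-1) = (-4 + 84*I*√3)*(-1) = 4 - 84*I*√3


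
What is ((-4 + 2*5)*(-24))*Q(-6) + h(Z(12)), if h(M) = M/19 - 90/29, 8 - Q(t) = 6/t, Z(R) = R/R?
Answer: -715777/551 ≈ -1299.1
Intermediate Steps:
Z(R) = 1
Q(t) = 8 - 6/t
h(M) = -90/29 + M/19 (h(M) = M*(1/19) - 90*1/29 = M/19 - 90/29 = -90/29 + M/19)
((-4 + 2*5)*(-24))*Q(-6) + h(Z(12)) = ((-4 + 2*5)*(-24))*(8 - 6/(-6)) + (-90/29 + (1/19)*1) = ((-4 + 10)*(-24))*(8 - 6*(-⅙)) + (-90/29 + 1/19) = (6*(-24))*(8 + 1) - 1681/551 = -144*9 - 1681/551 = -1296 - 1681/551 = -715777/551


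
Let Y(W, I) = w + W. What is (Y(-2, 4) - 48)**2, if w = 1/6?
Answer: 89401/36 ≈ 2483.4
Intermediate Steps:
w = 1/6 ≈ 0.16667
Y(W, I) = 1/6 + W
(Y(-2, 4) - 48)**2 = ((1/6 - 2) - 48)**2 = (-11/6 - 48)**2 = (-299/6)**2 = 89401/36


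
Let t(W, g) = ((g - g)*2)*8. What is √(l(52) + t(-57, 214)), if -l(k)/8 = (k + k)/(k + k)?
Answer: 2*I*√2 ≈ 2.8284*I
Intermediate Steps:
t(W, g) = 0 (t(W, g) = (0*2)*8 = 0*8 = 0)
l(k) = -8 (l(k) = -8*(k + k)/(k + k) = -8*2*k/(2*k) = -8*2*k*1/(2*k) = -8*1 = -8)
√(l(52) + t(-57, 214)) = √(-8 + 0) = √(-8) = 2*I*√2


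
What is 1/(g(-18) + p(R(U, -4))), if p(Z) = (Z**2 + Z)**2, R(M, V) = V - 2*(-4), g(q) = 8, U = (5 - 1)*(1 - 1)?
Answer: 1/408 ≈ 0.0024510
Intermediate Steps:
U = 0 (U = 4*0 = 0)
R(M, V) = 8 + V (R(M, V) = V + 8 = 8 + V)
p(Z) = (Z + Z**2)**2
1/(g(-18) + p(R(U, -4))) = 1/(8 + (8 - 4)**2*(1 + (8 - 4))**2) = 1/(8 + 4**2*(1 + 4)**2) = 1/(8 + 16*5**2) = 1/(8 + 16*25) = 1/(8 + 400) = 1/408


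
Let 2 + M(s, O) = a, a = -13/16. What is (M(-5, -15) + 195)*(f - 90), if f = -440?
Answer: -814875/8 ≈ -1.0186e+5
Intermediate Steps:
a = -13/16 (a = -13*1/16 = -13/16 ≈ -0.81250)
M(s, O) = -45/16 (M(s, O) = -2 - 13/16 = -45/16)
(M(-5, -15) + 195)*(f - 90) = (-45/16 + 195)*(-440 - 90) = (3075/16)*(-530) = -814875/8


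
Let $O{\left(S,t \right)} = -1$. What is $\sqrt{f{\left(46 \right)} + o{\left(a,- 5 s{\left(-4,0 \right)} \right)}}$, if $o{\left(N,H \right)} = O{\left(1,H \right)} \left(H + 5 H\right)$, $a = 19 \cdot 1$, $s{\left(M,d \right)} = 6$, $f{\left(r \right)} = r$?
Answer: $\sqrt{226} \approx 15.033$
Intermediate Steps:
$a = 19$
$o{\left(N,H \right)} = - 6 H$ ($o{\left(N,H \right)} = - (H + 5 H) = - 6 H$)
$\sqrt{f{\left(46 \right)} + o{\left(a,- 5 s{\left(-4,0 \right)} \right)}} = \sqrt{46 - 6 \left(\left(-5\right) 6\right)} = \sqrt{46 - -180} = \sqrt{46 + 180} = \sqrt{226}$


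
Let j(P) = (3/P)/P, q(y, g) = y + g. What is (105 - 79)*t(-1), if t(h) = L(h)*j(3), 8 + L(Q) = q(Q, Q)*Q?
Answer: -52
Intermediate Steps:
q(y, g) = g + y
L(Q) = -8 + 2*Q² (L(Q) = -8 + (Q + Q)*Q = -8 + (2*Q)*Q = -8 + 2*Q²)
j(P) = 3/P²
t(h) = -8/3 + 2*h²/3 (t(h) = (-8 + 2*h²)*(3/3²) = (-8 + 2*h²)*(3*(⅑)) = (-8 + 2*h²)*(⅓) = -8/3 + 2*h²/3)
(105 - 79)*t(-1) = (105 - 79)*(-8/3 + (⅔)*(-1)²) = 26*(-8/3 + (⅔)*1) = 26*(-8/3 + ⅔) = 26*(-2) = -52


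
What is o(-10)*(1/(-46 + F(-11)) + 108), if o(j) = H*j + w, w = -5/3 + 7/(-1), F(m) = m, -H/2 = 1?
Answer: 209270/171 ≈ 1223.8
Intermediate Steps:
H = -2 (H = -2*1 = -2)
w = -26/3 (w = -5*⅓ + 7*(-1) = -5/3 - 7 = -26/3 ≈ -8.6667)
o(j) = -26/3 - 2*j (o(j) = -2*j - 26/3 = -26/3 - 2*j)
o(-10)*(1/(-46 + F(-11)) + 108) = (-26/3 - 2*(-10))*(1/(-46 - 11) + 108) = (-26/3 + 20)*(1/(-57) + 108) = 34*(-1/57 + 108)/3 = (34/3)*(6155/57) = 209270/171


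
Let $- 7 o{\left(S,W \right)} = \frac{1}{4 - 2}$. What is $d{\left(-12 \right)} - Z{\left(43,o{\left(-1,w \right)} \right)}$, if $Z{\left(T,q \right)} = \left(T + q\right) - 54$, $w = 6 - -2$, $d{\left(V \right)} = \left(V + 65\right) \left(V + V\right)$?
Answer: $- \frac{17653}{14} \approx -1260.9$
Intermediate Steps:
$d{\left(V \right)} = 2 V \left(65 + V\right)$ ($d{\left(V \right)} = \left(65 + V\right) 2 V = 2 V \left(65 + V\right)$)
$w = 8$ ($w = 6 + 2 = 8$)
$o{\left(S,W \right)} = - \frac{1}{14}$ ($o{\left(S,W \right)} = - \frac{1}{7 \left(4 - 2\right)} = - \frac{1}{7 \cdot 2} = \left(- \frac{1}{7}\right) \frac{1}{2} = - \frac{1}{14}$)
$Z{\left(T,q \right)} = -54 + T + q$
$d{\left(-12 \right)} - Z{\left(43,o{\left(-1,w \right)} \right)} = 2 \left(-12\right) \left(65 - 12\right) - \left(-54 + 43 - \frac{1}{14}\right) = 2 \left(-12\right) 53 - - \frac{155}{14} = -1272 + \frac{155}{14} = - \frac{17653}{14}$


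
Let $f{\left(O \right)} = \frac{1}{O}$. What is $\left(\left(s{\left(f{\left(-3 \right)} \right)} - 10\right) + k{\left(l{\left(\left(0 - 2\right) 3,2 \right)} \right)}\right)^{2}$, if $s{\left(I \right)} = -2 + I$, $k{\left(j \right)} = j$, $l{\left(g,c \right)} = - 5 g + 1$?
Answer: $\frac{3136}{9} \approx 348.44$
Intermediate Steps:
$l{\left(g,c \right)} = 1 - 5 g$
$\left(\left(s{\left(f{\left(-3 \right)} \right)} - 10\right) + k{\left(l{\left(\left(0 - 2\right) 3,2 \right)} \right)}\right)^{2} = \left(\left(\left(-2 + \frac{1}{-3}\right) - 10\right) - \left(-1 + 5 \left(0 - 2\right) 3\right)\right)^{2} = \left(\left(\left(-2 - \frac{1}{3}\right) - 10\right) - \left(-1 + 5 \left(\left(-2\right) 3\right)\right)\right)^{2} = \left(\left(- \frac{7}{3} - 10\right) + \left(1 - -30\right)\right)^{2} = \left(- \frac{37}{3} + \left(1 + 30\right)\right)^{2} = \left(- \frac{37}{3} + 31\right)^{2} = \left(\frac{56}{3}\right)^{2} = \frac{3136}{9}$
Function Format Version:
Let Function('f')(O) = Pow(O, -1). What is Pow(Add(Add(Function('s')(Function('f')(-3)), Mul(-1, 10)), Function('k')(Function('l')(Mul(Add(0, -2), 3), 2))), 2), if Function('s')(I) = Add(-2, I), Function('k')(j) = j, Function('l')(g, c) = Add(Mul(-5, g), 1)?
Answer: Rational(3136, 9) ≈ 348.44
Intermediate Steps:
Function('l')(g, c) = Add(1, Mul(-5, g))
Pow(Add(Add(Function('s')(Function('f')(-3)), Mul(-1, 10)), Function('k')(Function('l')(Mul(Add(0, -2), 3), 2))), 2) = Pow(Add(Add(Add(-2, Pow(-3, -1)), Mul(-1, 10)), Add(1, Mul(-5, Mul(Add(0, -2), 3)))), 2) = Pow(Add(Add(Add(-2, Rational(-1, 3)), -10), Add(1, Mul(-5, Mul(-2, 3)))), 2) = Pow(Add(Add(Rational(-7, 3), -10), Add(1, Mul(-5, -6))), 2) = Pow(Add(Rational(-37, 3), Add(1, 30)), 2) = Pow(Add(Rational(-37, 3), 31), 2) = Pow(Rational(56, 3), 2) = Rational(3136, 9)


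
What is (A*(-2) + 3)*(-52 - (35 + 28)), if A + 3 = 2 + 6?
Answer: 805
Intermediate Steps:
A = 5 (A = -3 + (2 + 6) = -3 + 8 = 5)
(A*(-2) + 3)*(-52 - (35 + 28)) = (5*(-2) + 3)*(-52 - (35 + 28)) = (-10 + 3)*(-52 - 1*63) = -7*(-52 - 63) = -7*(-115) = 805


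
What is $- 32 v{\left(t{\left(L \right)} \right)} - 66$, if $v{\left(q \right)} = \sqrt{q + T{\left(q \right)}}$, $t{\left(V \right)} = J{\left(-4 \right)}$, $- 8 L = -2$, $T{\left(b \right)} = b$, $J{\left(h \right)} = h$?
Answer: $-66 - 64 i \sqrt{2} \approx -66.0 - 90.51 i$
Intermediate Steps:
$L = \frac{1}{4}$ ($L = \left(- \frac{1}{8}\right) \left(-2\right) = \frac{1}{4} \approx 0.25$)
$t{\left(V \right)} = -4$
$v{\left(q \right)} = \sqrt{2} \sqrt{q}$ ($v{\left(q \right)} = \sqrt{q + q} = \sqrt{2 q} = \sqrt{2} \sqrt{q}$)
$- 32 v{\left(t{\left(L \right)} \right)} - 66 = - 32 \sqrt{2} \sqrt{-4} - 66 = - 32 \sqrt{2} \cdot 2 i - 66 = - 32 \cdot 2 i \sqrt{2} - 66 = - 64 i \sqrt{2} - 66 = -66 - 64 i \sqrt{2}$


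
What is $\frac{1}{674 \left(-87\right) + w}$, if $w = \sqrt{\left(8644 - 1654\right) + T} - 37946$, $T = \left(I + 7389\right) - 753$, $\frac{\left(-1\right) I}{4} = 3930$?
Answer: $- \frac{48292}{4664235575} - \frac{i \sqrt{2094}}{9328471150} \approx -1.0354 \cdot 10^{-5} - 4.9054 \cdot 10^{-9} i$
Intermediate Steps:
$I = -15720$ ($I = \left(-4\right) 3930 = -15720$)
$T = -9084$ ($T = \left(-15720 + 7389\right) - 753 = -8331 - 753 = -9084$)
$w = -37946 + i \sqrt{2094}$ ($w = \sqrt{\left(8644 - 1654\right) - 9084} - 37946 = \sqrt{6990 - 9084} - 37946 = \sqrt{-2094} - 37946 = i \sqrt{2094} - 37946 = -37946 + i \sqrt{2094} \approx -37946.0 + 45.76 i$)
$\frac{1}{674 \left(-87\right) + w} = \frac{1}{674 \left(-87\right) - \left(37946 - i \sqrt{2094}\right)} = \frac{1}{-58638 - \left(37946 - i \sqrt{2094}\right)} = \frac{1}{-96584 + i \sqrt{2094}}$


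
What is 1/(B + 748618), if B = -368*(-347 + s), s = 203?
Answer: 1/801610 ≈ 1.2475e-6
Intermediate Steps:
B = 52992 (B = -368*(-347 + 203) = -368*(-144) = 52992)
1/(B + 748618) = 1/(52992 + 748618) = 1/801610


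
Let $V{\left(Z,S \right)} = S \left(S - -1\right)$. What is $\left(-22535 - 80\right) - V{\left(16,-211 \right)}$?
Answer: $-66925$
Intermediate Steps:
$V{\left(Z,S \right)} = S \left(1 + S\right)$ ($V{\left(Z,S \right)} = S \left(S + \left(-1 + 2\right)\right) = S \left(S + 1\right) = S \left(1 + S\right)$)
$\left(-22535 - 80\right) - V{\left(16,-211 \right)} = \left(-22535 - 80\right) - - 211 \left(1 - 211\right) = -22615 - \left(-211\right) \left(-210\right) = -22615 - 44310 = -66925$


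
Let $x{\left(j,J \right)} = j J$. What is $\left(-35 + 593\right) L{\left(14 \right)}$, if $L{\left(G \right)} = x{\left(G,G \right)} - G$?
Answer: $101556$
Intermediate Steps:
$x{\left(j,J \right)} = J j$
$L{\left(G \right)} = G^{2} - G$ ($L{\left(G \right)} = G G - G = G^{2} - G$)
$\left(-35 + 593\right) L{\left(14 \right)} = \left(-35 + 593\right) 14 \left(-1 + 14\right) = 558 \cdot 14 \cdot 13 = 558 \cdot 182 = 101556$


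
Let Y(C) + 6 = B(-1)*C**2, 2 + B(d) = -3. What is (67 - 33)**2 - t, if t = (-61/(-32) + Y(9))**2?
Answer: -170190537/1024 ≈ -1.6620e+5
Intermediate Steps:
B(d) = -5 (B(d) = -2 - 3 = -5)
Y(C) = -6 - 5*C**2
t = 171374281/1024 (t = (-61/(-32) + (-6 - 5*9**2))**2 = (-61*(-1/32) + (-6 - 5*81))**2 = (61/32 + (-6 - 405))**2 = (61/32 - 411)**2 = (-13091/32)**2 = 171374281/1024 ≈ 1.6736e+5)
(67 - 33)**2 - t = (67 - 33)**2 - 1*171374281/1024 = 34**2 - 171374281/1024 = 1156 - 171374281/1024 = -170190537/1024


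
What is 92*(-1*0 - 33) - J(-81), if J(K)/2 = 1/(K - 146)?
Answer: -689170/227 ≈ -3036.0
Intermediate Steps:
J(K) = 2/(-146 + K) (J(K) = 2/(K - 146) = 2/(-146 + K))
92*(-1*0 - 33) - J(-81) = 92*(-1*0 - 33) - 2/(-146 - 81) = 92*(0 - 33) - 2/(-227) = 92*(-33) - 2*(-1)/227 = -3036 - 1*(-2/227) = -3036 + 2/227 = -689170/227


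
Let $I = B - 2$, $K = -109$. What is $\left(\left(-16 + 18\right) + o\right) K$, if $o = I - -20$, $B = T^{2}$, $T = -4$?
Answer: $-3924$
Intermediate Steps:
$B = 16$ ($B = \left(-4\right)^{2} = 16$)
$I = 14$ ($I = 16 - 2 = 14$)
$o = 34$ ($o = 14 - -20 = 14 + 20 = 34$)
$\left(\left(-16 + 18\right) + o\right) K = \left(\left(-16 + 18\right) + 34\right) \left(-109\right) = \left(2 + 34\right) \left(-109\right) = 36 \left(-109\right) = -3924$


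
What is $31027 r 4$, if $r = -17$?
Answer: $-2109836$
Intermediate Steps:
$31027 r 4 = 31027 \left(\left(-17\right) 4\right) = 31027 \left(-68\right) = -2109836$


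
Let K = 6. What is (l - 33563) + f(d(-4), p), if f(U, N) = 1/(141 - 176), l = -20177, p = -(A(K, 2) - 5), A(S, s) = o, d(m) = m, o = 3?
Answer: -1880901/35 ≈ -53740.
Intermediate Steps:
A(S, s) = 3
p = 2 (p = -(3 - 5) = -1*(-2) = 2)
f(U, N) = -1/35 (f(U, N) = 1/(-35) = -1/35)
(l - 33563) + f(d(-4), p) = (-20177 - 33563) - 1/35 = -53740 - 1/35 = -1880901/35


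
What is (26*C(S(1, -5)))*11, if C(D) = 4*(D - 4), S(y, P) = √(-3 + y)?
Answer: -4576 + 1144*I*√2 ≈ -4576.0 + 1617.9*I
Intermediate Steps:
C(D) = -16 + 4*D (C(D) = 4*(-4 + D) = -16 + 4*D)
(26*C(S(1, -5)))*11 = (26*(-16 + 4*√(-3 + 1)))*11 = (26*(-16 + 4*√(-2)))*11 = (26*(-16 + 4*(I*√2)))*11 = (26*(-16 + 4*I*√2))*11 = (-416 + 104*I*√2)*11 = -4576 + 1144*I*√2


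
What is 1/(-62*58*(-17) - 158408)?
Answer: -1/97276 ≈ -1.0280e-5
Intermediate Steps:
1/(-62*58*(-17) - 158408) = 1/(-3596*(-17) - 158408) = 1/(61132 - 158408) = 1/(-97276) = -1/97276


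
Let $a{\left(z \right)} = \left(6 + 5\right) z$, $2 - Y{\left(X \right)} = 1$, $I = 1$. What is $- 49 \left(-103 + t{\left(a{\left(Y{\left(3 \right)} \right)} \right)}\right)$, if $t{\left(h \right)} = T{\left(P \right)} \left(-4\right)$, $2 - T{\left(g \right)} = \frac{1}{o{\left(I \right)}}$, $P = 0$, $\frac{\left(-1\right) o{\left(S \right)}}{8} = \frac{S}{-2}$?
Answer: $5390$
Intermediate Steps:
$o{\left(S \right)} = 4 S$ ($o{\left(S \right)} = - 8 \frac{S}{-2} = - 8 S \left(- \frac{1}{2}\right) = - 8 \left(- \frac{S}{2}\right) = 4 S$)
$Y{\left(X \right)} = 1$ ($Y{\left(X \right)} = 2 - 1 = 1$)
$T{\left(g \right)} = \frac{7}{4}$ ($T{\left(g \right)} = 2 - \frac{1}{4 \cdot 1} = 2 - \frac{1}{4} = \frac{7}{4}$)
$a{\left(z \right)} = 11 z$
$t{\left(h \right)} = -7$ ($t{\left(h \right)} = \frac{7}{4} \left(-4\right) = -7$)
$- 49 \left(-103 + t{\left(a{\left(Y{\left(3 \right)} \right)} \right)}\right) = - 49 \left(-103 - 7\right) = \left(-49\right) \left(-110\right) = 5390$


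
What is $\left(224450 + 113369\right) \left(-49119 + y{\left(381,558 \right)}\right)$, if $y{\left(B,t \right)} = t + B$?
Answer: $-16276119420$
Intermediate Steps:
$y{\left(B,t \right)} = B + t$
$\left(224450 + 113369\right) \left(-49119 + y{\left(381,558 \right)}\right) = \left(224450 + 113369\right) \left(-49119 + \left(381 + 558\right)\right) = 337819 \left(-49119 + 939\right) = 337819 \left(-48180\right) = -16276119420$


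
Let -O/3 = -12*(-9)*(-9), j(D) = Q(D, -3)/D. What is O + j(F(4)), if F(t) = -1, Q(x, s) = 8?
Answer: 2908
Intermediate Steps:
j(D) = 8/D
O = 2916 (O = -3*(-12*(-9))*(-9) = -324*(-9) = -3*(-972) = 2916)
O + j(F(4)) = 2916 + 8/(-1) = 2916 + 8*(-1) = 2916 - 8 = 2908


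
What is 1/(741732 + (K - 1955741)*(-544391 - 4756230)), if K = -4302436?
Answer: 1/33172225169649 ≈ 3.0146e-14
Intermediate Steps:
1/(741732 + (K - 1955741)*(-544391 - 4756230)) = 1/(741732 + (-4302436 - 1955741)*(-544391 - 4756230)) = 1/(741732 - 6258177*(-5300621)) = 1/(741732 + 33172224427917) = 1/33172225169649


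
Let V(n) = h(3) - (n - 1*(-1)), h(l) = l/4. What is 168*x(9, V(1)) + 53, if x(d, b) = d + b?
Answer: 1355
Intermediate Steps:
h(l) = l/4 (h(l) = l*(¼) = l/4)
V(n) = -¼ - n (V(n) = (¼)*3 - (n - 1*(-1)) = ¾ - (n + 1) = ¾ - (1 + n) = ¾ + (-1 - n) = -¼ - n)
x(d, b) = b + d
168*x(9, V(1)) + 53 = 168*((-¼ - 1*1) + 9) + 53 = 168*((-¼ - 1) + 9) + 53 = 168*(-5/4 + 9) + 53 = 168*(31/4) + 53 = 1302 + 53 = 1355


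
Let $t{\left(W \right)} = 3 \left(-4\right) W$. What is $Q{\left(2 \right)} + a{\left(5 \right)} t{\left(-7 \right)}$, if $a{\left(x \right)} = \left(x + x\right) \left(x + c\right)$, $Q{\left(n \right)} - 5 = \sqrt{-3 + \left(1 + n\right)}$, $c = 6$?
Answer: $9245$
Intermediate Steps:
$Q{\left(n \right)} = 5 + \sqrt{-2 + n}$ ($Q{\left(n \right)} = 5 + \sqrt{-3 + \left(1 + n\right)} = 5 + \sqrt{-2 + n}$)
$t{\left(W \right)} = - 12 W$
$a{\left(x \right)} = 2 x \left(6 + x\right)$ ($a{\left(x \right)} = \left(x + x\right) \left(x + 6\right) = 2 x \left(6 + x\right)$)
$Q{\left(2 \right)} + a{\left(5 \right)} t{\left(-7 \right)} = \left(5 + \sqrt{-2 + 2}\right) + 2 \cdot 5 \left(6 + 5\right) \left(\left(-12\right) \left(-7\right)\right) = \left(5 + \sqrt{0}\right) + 2 \cdot 5 \cdot 11 \cdot 84 = \left(5 + 0\right) + 110 \cdot 84 = 5 + 9240 = 9245$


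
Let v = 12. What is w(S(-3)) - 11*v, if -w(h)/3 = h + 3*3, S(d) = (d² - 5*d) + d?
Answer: -222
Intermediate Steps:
S(d) = d² - 4*d
w(h) = -27 - 3*h (w(h) = -3*(h + 3*3) = -3*(h + 9) = -3*(9 + h) = -27 - 3*h)
w(S(-3)) - 11*v = (-27 - (-9)*(-4 - 3)) - 11*12 = (-27 - (-9)*(-7)) - 132 = (-27 - 3*21) - 132 = (-27 - 63) - 132 = -90 - 132 = -222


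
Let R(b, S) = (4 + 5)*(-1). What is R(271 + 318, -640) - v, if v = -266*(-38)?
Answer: -10117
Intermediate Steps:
v = 10108
R(b, S) = -9 (R(b, S) = 9*(-1) = -9)
R(271 + 318, -640) - v = -9 - 1*10108 = -9 - 10108 = -10117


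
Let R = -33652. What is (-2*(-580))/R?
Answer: -290/8413 ≈ -0.034470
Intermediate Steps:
(-2*(-580))/R = -2*(-580)/(-33652) = 1160*(-1/33652) = -290/8413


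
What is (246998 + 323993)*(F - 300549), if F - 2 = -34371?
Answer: -191235163738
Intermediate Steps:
F = -34369 (F = 2 - 34371 = -34369)
(246998 + 323993)*(F - 300549) = (246998 + 323993)*(-34369 - 300549) = 570991*(-334918) = -191235163738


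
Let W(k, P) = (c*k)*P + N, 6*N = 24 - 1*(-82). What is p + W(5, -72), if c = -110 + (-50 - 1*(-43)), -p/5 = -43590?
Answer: 780263/3 ≈ 2.6009e+5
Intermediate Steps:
p = 217950 (p = -5*(-43590) = 217950)
c = -117 (c = -110 + (-50 + 43) = -110 - 7 = -117)
N = 53/3 (N = (24 - 1*(-82))/6 = (24 + 82)/6 = (1/6)*106 = 53/3 ≈ 17.667)
W(k, P) = 53/3 - 117*P*k (W(k, P) = (-117*k)*P + 53/3 = -117*P*k + 53/3 = 53/3 - 117*P*k)
p + W(5, -72) = 217950 + (53/3 - 117*(-72)*5) = 217950 + (53/3 + 42120) = 217950 + 126413/3 = 780263/3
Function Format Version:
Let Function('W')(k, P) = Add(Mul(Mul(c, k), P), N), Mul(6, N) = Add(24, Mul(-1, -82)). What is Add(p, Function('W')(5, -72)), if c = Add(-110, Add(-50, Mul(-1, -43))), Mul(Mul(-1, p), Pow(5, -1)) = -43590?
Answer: Rational(780263, 3) ≈ 2.6009e+5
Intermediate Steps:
p = 217950 (p = Mul(-5, -43590) = 217950)
c = -117 (c = Add(-110, Add(-50, 43)) = Add(-110, -7) = -117)
N = Rational(53, 3) (N = Mul(Rational(1, 6), Add(24, Mul(-1, -82))) = Mul(Rational(1, 6), Add(24, 82)) = Mul(Rational(1, 6), 106) = Rational(53, 3) ≈ 17.667)
Function('W')(k, P) = Add(Rational(53, 3), Mul(-117, P, k)) (Function('W')(k, P) = Add(Mul(Mul(-117, k), P), Rational(53, 3)) = Add(Mul(-117, P, k), Rational(53, 3)) = Add(Rational(53, 3), Mul(-117, P, k)))
Add(p, Function('W')(5, -72)) = Add(217950, Add(Rational(53, 3), Mul(-117, -72, 5))) = Add(217950, Add(Rational(53, 3), 42120)) = Add(217950, Rational(126413, 3)) = Rational(780263, 3)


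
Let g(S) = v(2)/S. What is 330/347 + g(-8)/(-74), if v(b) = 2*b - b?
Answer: 98027/102712 ≈ 0.95439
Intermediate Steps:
v(b) = b
g(S) = 2/S
330/347 + g(-8)/(-74) = 330/347 + (2/(-8))/(-74) = 330*(1/347) + (2*(-1/8))*(-1/74) = 330/347 - 1/4*(-1/74) = 330/347 + 1/296 = 98027/102712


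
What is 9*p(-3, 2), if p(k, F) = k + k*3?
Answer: -108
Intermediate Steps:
p(k, F) = 4*k (p(k, F) = k + 3*k = 4*k)
9*p(-3, 2) = 9*(4*(-3)) = 9*(-12) = -108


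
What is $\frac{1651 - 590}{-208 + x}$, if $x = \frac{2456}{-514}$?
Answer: $- \frac{272677}{54684} \approx -4.9864$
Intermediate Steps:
$x = - \frac{1228}{257}$ ($x = 2456 \left(- \frac{1}{514}\right) = - \frac{1228}{257} \approx -4.7782$)
$\frac{1651 - 590}{-208 + x} = \frac{1651 - 590}{-208 - \frac{1228}{257}} = \frac{1061}{- \frac{54684}{257}} = 1061 \left(- \frac{257}{54684}\right) = - \frac{272677}{54684}$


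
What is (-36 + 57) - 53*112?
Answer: -5915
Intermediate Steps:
(-36 + 57) - 53*112 = 21 - 5936 = -5915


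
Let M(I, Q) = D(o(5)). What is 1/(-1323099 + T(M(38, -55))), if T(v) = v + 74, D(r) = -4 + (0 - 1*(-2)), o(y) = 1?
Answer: -1/1323027 ≈ -7.5584e-7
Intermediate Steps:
D(r) = -2 (D(r) = -4 + (0 + 2) = -4 + 2 = -2)
M(I, Q) = -2
T(v) = 74 + v
1/(-1323099 + T(M(38, -55))) = 1/(-1323099 + (74 - 2)) = 1/(-1323099 + 72) = 1/(-1323027) = -1/1323027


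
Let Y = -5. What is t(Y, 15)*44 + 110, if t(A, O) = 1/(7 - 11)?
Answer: 99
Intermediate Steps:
t(A, O) = -¼ (t(A, O) = 1/(-4) = -¼)
t(Y, 15)*44 + 110 = -¼*44 + 110 = -11 + 110 = 99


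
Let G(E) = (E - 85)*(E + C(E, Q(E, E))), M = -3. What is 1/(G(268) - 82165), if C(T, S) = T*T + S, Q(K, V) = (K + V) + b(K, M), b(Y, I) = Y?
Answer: 1/13257803 ≈ 7.5427e-8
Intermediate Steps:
Q(K, V) = V + 2*K (Q(K, V) = (K + V) + K = V + 2*K)
C(T, S) = S + T² (C(T, S) = T² + S = S + T²)
G(E) = (-85 + E)*(E² + 4*E) (G(E) = (E - 85)*(E + ((E + 2*E) + E²)) = (-85 + E)*(E + (3*E + E²)) = (-85 + E)*(E + (E² + 3*E)) = (-85 + E)*(E² + 4*E))
1/(G(268) - 82165) = 1/(268*(-340 + 268² - 81*268) - 82165) = 1/(268*(-340 + 71824 - 21708) - 82165) = 1/(268*49776 - 82165) = 1/(13339968 - 82165) = 1/13257803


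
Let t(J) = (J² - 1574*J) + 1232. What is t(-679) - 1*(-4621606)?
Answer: 6152625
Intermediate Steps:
t(J) = 1232 + J² - 1574*J
t(-679) - 1*(-4621606) = (1232 + (-679)² - 1574*(-679)) - 1*(-4621606) = (1232 + 461041 + 1068746) + 4621606 = 1531019 + 4621606 = 6152625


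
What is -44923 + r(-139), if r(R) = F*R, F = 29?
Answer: -48954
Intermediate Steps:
r(R) = 29*R
-44923 + r(-139) = -44923 + 29*(-139) = -44923 - 4031 = -48954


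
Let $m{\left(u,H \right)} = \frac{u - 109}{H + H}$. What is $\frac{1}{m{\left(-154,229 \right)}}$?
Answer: $- \frac{458}{263} \approx -1.7414$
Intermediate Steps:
$m{\left(u,H \right)} = \frac{-109 + u}{2 H}$
$\frac{1}{m{\left(-154,229 \right)}} = \frac{1}{\frac{1}{2} \cdot \frac{1}{229} \left(-109 - 154\right)} = \frac{1}{\frac{1}{2} \cdot \frac{1}{229} \left(-263\right)} = \frac{1}{- \frac{263}{458}} = - \frac{458}{263}$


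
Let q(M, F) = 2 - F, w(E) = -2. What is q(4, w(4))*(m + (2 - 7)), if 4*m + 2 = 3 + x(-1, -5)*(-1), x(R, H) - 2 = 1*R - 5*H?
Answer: -45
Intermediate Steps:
x(R, H) = 2 + R - 5*H (x(R, H) = 2 + (1*R - 5*H) = 2 + (R - 5*H) = 2 + R - 5*H)
m = -25/4 (m = -1/2 + (3 + (2 - 1 - 5*(-5))*(-1))/4 = -1/2 + (3 + (2 - 1 + 25)*(-1))/4 = -1/2 + (3 + 26*(-1))/4 = -1/2 + (3 - 26)/4 = -1/2 + (1/4)*(-23) = -1/2 - 23/4 = -25/4 ≈ -6.2500)
q(4, w(4))*(m + (2 - 7)) = (2 - 1*(-2))*(-25/4 + (2 - 7)) = (2 + 2)*(-25/4 - 5) = 4*(-45/4) = -45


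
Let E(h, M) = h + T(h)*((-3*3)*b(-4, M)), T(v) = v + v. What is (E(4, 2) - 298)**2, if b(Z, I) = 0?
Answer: 86436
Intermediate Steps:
T(v) = 2*v
E(h, M) = h (E(h, M) = h + (2*h)*(-3*3*0) = h + (2*h)*(-9*0) = h + (2*h)*0 = h + 0 = h)
(E(4, 2) - 298)**2 = (4 - 298)**2 = (-294)**2 = 86436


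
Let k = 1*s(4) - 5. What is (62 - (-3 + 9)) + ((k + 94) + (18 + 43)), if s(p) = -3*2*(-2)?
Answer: 218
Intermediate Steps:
s(p) = 12 (s(p) = -6*(-2) = 12)
k = 7 (k = 1*12 - 5 = 12 - 5 = 7)
(62 - (-3 + 9)) + ((k + 94) + (18 + 43)) = (62 - (-3 + 9)) + ((7 + 94) + (18 + 43)) = (62 - 1*6) + (101 + 61) = (62 - 6) + 162 = 56 + 162 = 218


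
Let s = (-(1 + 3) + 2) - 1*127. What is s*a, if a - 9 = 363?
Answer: -47988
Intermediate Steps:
s = -129 (s = (-1*4 + 2) - 127 = (-4 + 2) - 127 = -2 - 127 = -129)
a = 372 (a = 9 + 363 = 372)
s*a = -129*372 = -47988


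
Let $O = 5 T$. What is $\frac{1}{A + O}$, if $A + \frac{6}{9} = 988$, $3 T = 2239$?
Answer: $\frac{1}{4719} \approx 0.00021191$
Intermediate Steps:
$T = \frac{2239}{3}$ ($T = \frac{1}{3} \cdot 2239 = \frac{2239}{3} \approx 746.33$)
$A = \frac{2962}{3}$ ($A = - \frac{2}{3} + 988 = \frac{2962}{3} \approx 987.33$)
$O = \frac{11195}{3}$ ($O = 5 \cdot \frac{2239}{3} = \frac{11195}{3} \approx 3731.7$)
$\frac{1}{A + O} = \frac{1}{\frac{2962}{3} + \frac{11195}{3}} = \frac{1}{4719}$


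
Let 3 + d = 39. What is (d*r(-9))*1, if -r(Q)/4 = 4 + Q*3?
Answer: 3312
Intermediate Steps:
d = 36 (d = -3 + 39 = 36)
r(Q) = -16 - 12*Q (r(Q) = -4*(4 + Q*3) = -4*(4 + 3*Q) = -16 - 12*Q)
(d*r(-9))*1 = (36*(-16 - 12*(-9)))*1 = (36*(-16 + 108))*1 = (36*92)*1 = 3312*1 = 3312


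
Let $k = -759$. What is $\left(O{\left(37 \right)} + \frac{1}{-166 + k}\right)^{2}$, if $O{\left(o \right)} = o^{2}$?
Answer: $\frac{1603576472976}{855625} \approx 1.8742 \cdot 10^{6}$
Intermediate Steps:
$\left(O{\left(37 \right)} + \frac{1}{-166 + k}\right)^{2} = \left(37^{2} + \frac{1}{-166 - 759}\right)^{2} = \left(1369 + \frac{1}{-925}\right)^{2} = \left(1369 - \frac{1}{925}\right)^{2} = \left(\frac{1266324}{925}\right)^{2} = \frac{1603576472976}{855625}$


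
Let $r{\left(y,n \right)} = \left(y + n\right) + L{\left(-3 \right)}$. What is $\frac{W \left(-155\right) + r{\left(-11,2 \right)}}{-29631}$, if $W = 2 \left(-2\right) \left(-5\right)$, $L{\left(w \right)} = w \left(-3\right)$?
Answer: $\frac{3100}{29631} \approx 0.10462$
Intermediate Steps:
$L{\left(w \right)} = - 3 w$
$W = 20$ ($W = \left(-4\right) \left(-5\right) = 20$)
$r{\left(y,n \right)} = 9 + n + y$ ($r{\left(y,n \right)} = \left(y + n\right) - -9 = \left(n + y\right) + 9 = 9 + n + y$)
$\frac{W \left(-155\right) + r{\left(-11,2 \right)}}{-29631} = \frac{20 \left(-155\right) + \left(9 + 2 - 11\right)}{-29631} = \left(-3100 + 0\right) \left(- \frac{1}{29631}\right) = \left(-3100\right) \left(- \frac{1}{29631}\right) = \frac{3100}{29631}$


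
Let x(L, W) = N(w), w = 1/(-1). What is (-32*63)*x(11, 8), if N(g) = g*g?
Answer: -2016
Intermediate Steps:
w = -1
N(g) = g²
x(L, W) = 1 (x(L, W) = (-1)² = 1)
(-32*63)*x(11, 8) = -32*63*1 = -2016*1 = -2016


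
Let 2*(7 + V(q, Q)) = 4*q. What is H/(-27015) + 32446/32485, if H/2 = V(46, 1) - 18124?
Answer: 136568168/58505485 ≈ 2.3343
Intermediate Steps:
V(q, Q) = -7 + 2*q (V(q, Q) = -7 + (4*q)/2 = -7 + 2*q)
H = -36078 (H = 2*((-7 + 2*46) - 18124) = 2*((-7 + 92) - 18124) = 2*(85 - 18124) = 2*(-18039) = -36078)
H/(-27015) + 32446/32485 = -36078/(-27015) + 32446/32485 = -36078*(-1/27015) + 32446*(1/32485) = 12026/9005 + 32446/32485 = 136568168/58505485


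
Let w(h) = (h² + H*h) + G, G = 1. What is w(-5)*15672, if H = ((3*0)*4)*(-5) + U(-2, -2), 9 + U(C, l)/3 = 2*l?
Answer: 3463512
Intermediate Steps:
U(C, l) = -27 + 6*l (U(C, l) = -27 + 3*(2*l) = -27 + 6*l)
H = -39 (H = ((3*0)*4)*(-5) + (-27 + 6*(-2)) = (0*4)*(-5) + (-27 - 12) = 0*(-5) - 39 = 0 - 39 = -39)
w(h) = 1 + h² - 39*h (w(h) = (h² - 39*h) + 1 = 1 + h² - 39*h)
w(-5)*15672 = (1 + (-5)² - 39*(-5))*15672 = (1 + 25 + 195)*15672 = 221*15672 = 3463512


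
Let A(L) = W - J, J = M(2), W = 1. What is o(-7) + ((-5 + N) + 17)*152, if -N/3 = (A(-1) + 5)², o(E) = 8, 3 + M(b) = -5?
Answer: -87544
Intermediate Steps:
M(b) = -8 (M(b) = -3 - 5 = -8)
J = -8
A(L) = 9 (A(L) = 1 - 1*(-8) = 1 + 8 = 9)
N = -588 (N = -3*(9 + 5)² = -3*14² = -3*196 = -588)
o(-7) + ((-5 + N) + 17)*152 = 8 + ((-5 - 588) + 17)*152 = 8 + (-593 + 17)*152 = 8 - 576*152 = 8 - 87552 = -87544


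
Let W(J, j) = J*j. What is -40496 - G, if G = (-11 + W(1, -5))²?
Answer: -40752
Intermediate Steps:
G = 256 (G = (-11 + 1*(-5))² = (-11 - 5)² = (-16)² = 256)
-40496 - G = -40496 - 1*256 = -40496 - 256 = -40752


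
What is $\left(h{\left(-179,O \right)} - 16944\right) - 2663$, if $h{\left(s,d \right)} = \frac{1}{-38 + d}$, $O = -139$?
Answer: $- \frac{3470440}{177} \approx -19607.0$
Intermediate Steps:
$\left(h{\left(-179,O \right)} - 16944\right) - 2663 = \left(\frac{1}{-38 - 139} - 16944\right) - 2663 = \left(\frac{1}{-177} - 16944\right) - 2663 = \left(- \frac{1}{177} - 16944\right) - 2663 = - \frac{2999089}{177} - 2663 = - \frac{3470440}{177}$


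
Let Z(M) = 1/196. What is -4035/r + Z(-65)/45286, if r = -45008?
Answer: 4476866371/49936691056 ≈ 0.089651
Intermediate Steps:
Z(M) = 1/196
-4035/r + Z(-65)/45286 = -4035/(-45008) + (1/196)/45286 = -4035*(-1/45008) + (1/196)*(1/45286) = 4035/45008 + 1/8876056 = 4476866371/49936691056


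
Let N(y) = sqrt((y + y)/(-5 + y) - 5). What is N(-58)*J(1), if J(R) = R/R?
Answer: I*sqrt(1393)/21 ≈ 1.7773*I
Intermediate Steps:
J(R) = 1
N(y) = sqrt(-5 + 2*y/(-5 + y)) (N(y) = sqrt((2*y)/(-5 + y) - 5) = sqrt(2*y/(-5 + y) - 5) = sqrt(-5 + 2*y/(-5 + y)))
N(-58)*J(1) = sqrt((25 - 3*(-58))/(-5 - 58))*1 = sqrt((25 + 174)/(-63))*1 = sqrt(-1/63*199)*1 = sqrt(-199/63)*1 = (I*sqrt(1393)/21)*1 = I*sqrt(1393)/21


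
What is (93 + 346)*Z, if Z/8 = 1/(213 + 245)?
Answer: 1756/229 ≈ 7.6681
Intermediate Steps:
Z = 4/229 (Z = 8/(213 + 245) = 8/458 = 8*(1/458) = 4/229 ≈ 0.017467)
(93 + 346)*Z = (93 + 346)*(4/229) = 439*(4/229) = 1756/229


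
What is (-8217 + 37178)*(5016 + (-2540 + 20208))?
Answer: 656951324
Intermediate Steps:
(-8217 + 37178)*(5016 + (-2540 + 20208)) = 28961*(5016 + 17668) = 28961*22684 = 656951324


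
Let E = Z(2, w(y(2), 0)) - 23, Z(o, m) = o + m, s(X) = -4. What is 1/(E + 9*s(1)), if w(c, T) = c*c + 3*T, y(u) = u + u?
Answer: -1/41 ≈ -0.024390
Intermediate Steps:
y(u) = 2*u
w(c, T) = c² + 3*T
Z(o, m) = m + o
E = -5 (E = (((2*2)² + 3*0) + 2) - 23 = ((4² + 0) + 2) - 23 = ((16 + 0) + 2) - 23 = (16 + 2) - 23 = 18 - 23 = -5)
1/(E + 9*s(1)) = 1/(-5 + 9*(-4)) = 1/(-5 - 36) = 1/(-41) = -1/41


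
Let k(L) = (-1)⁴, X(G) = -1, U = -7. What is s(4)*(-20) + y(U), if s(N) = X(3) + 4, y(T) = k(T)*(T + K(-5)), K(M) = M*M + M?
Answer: -47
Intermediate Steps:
k(L) = 1
K(M) = M + M² (K(M) = M² + M = M + M²)
y(T) = 20 + T (y(T) = 1*(T - 5*(1 - 5)) = 1*(T - 5*(-4)) = 1*(T + 20) = 1*(20 + T) = 20 + T)
s(N) = 3 (s(N) = -1 + 4 = 3)
s(4)*(-20) + y(U) = 3*(-20) + (20 - 7) = -60 + 13 = -47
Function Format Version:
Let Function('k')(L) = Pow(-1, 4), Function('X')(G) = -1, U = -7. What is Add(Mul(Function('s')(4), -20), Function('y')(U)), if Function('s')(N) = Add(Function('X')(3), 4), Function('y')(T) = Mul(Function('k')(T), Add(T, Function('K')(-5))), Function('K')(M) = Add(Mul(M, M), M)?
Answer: -47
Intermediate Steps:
Function('k')(L) = 1
Function('K')(M) = Add(M, Pow(M, 2)) (Function('K')(M) = Add(Pow(M, 2), M) = Add(M, Pow(M, 2)))
Function('y')(T) = Add(20, T) (Function('y')(T) = Mul(1, Add(T, Mul(-5, Add(1, -5)))) = Mul(1, Add(T, Mul(-5, -4))) = Mul(1, Add(T, 20)) = Mul(1, Add(20, T)) = Add(20, T))
Function('s')(N) = 3 (Function('s')(N) = Add(-1, 4) = 3)
Add(Mul(Function('s')(4), -20), Function('y')(U)) = Add(Mul(3, -20), Add(20, -7)) = Add(-60, 13) = -47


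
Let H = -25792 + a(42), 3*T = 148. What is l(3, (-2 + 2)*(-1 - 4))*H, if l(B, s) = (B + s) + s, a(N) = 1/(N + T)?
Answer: -21201015/274 ≈ -77376.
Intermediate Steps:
T = 148/3 (T = (⅓)*148 = 148/3 ≈ 49.333)
a(N) = 1/(148/3 + N) (a(N) = 1/(N + 148/3) = 1/(148/3 + N))
l(B, s) = B + 2*s
H = -7067005/274 (H = -25792 + 3/(148 + 3*42) = -25792 + 3/(148 + 126) = -25792 + 3/274 = -7067005/274 ≈ -25792.)
l(3, (-2 + 2)*(-1 - 4))*H = (3 + 2*((-2 + 2)*(-1 - 4)))*(-7067005/274) = (3 + 2*(0*(-5)))*(-7067005/274) = (3 + 2*0)*(-7067005/274) = (3 + 0)*(-7067005/274) = 3*(-7067005/274) = -21201015/274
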